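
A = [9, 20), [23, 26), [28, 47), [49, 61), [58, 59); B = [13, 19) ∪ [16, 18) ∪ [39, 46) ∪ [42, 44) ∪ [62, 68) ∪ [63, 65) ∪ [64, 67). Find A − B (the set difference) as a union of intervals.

Merge the first list: [9, 20), [23, 26), [28, 47), [49, 61).
Merge the second list: [13, 19), [39, 46), [62, 68).
[9, 20) \ B = [9, 13), [19, 20).
[23, 26): nothing removed.
[28, 47) \ B = [28, 39), [46, 47).
[49, 61): nothing removed.

[9, 13) ∪ [19, 20) ∪ [23, 26) ∪ [28, 39) ∪ [46, 47) ∪ [49, 61)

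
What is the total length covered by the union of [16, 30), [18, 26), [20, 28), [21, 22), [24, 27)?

14

Merged: [16, 30).
Length: 14.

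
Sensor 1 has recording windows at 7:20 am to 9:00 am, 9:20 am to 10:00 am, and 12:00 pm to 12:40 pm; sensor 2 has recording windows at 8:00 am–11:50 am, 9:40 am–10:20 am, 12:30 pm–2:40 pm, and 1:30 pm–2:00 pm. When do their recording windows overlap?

8:00 am-9:00 am, 9:20 am-10:00 am, 12:30 pm-12:40 pm

Merge the second list: 8:00 am-11:50 am, 12:30 pm-2:40 pm.
7:20 am-9:00 am overlaps B on 8:00 am-9:00 am.
9:20 am-10:00 am overlaps B on 9:20 am-10:00 am.
12:00 pm-12:40 pm overlaps B on 12:30 pm-12:40 pm.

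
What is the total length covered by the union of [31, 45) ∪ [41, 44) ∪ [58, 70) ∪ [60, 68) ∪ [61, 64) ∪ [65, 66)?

26

Merged: [31, 45), [58, 70).
Lengths: 14 + 12 = 26.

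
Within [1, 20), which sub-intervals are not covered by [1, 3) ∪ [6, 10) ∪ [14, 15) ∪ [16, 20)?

[3, 6) ∪ [10, 14) ∪ [15, 16)

Covered (merged): [1, 3), [6, 10), [14, 15), [16, 20).
Gaps within [1, 20): [3, 6), [10, 14), [15, 16).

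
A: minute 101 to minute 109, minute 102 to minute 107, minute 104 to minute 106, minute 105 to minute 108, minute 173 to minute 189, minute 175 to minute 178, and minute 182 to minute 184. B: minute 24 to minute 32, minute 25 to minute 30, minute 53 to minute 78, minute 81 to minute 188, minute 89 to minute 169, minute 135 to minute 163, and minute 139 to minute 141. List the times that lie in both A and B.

minute 101 to minute 109, minute 173 to minute 188

Merge the first list: minute 101 to minute 109, minute 173 to minute 189.
Merge the second list: minute 24 to minute 32, minute 53 to minute 78, minute 81 to minute 188.
minute 101 to minute 109 ∩ B → minute 101 to minute 109.
minute 173 to minute 189 ∩ B → minute 173 to minute 188.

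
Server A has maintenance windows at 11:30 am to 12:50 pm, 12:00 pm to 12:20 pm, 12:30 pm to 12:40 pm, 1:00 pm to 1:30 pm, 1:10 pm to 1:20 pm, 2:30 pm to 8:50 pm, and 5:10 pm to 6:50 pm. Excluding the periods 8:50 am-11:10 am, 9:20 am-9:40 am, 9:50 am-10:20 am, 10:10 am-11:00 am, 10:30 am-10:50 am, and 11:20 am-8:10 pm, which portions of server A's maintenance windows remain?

A, merged: 11:30 am–12:50 pm, 1:00 pm–1:30 pm, 2:30 pm–8:50 pm.
B, merged: 8:50 am–11:10 am, 11:20 am–8:10 pm.
11:30 am–12:50 pm lies entirely inside B → drops out.
1:00 pm–1:30 pm lies entirely inside B → drops out.
2:30 pm–8:50 pm with B removed leaves 8:10 pm–8:50 pm.

8:10 pm–8:50 pm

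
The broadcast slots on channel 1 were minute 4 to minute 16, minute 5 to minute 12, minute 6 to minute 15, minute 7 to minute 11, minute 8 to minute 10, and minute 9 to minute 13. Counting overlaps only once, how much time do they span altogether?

Merged: minute 4 to minute 16.
Length: 12 minutes.

12 minutes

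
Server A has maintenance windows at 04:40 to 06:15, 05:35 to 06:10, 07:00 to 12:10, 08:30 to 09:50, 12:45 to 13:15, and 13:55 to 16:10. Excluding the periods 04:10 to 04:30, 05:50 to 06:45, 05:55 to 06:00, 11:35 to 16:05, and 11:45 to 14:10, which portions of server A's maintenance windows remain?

04:40–05:50, 07:00–11:35, 16:05–16:10

First set merges to 04:40–06:15, 07:00–12:10, 12:45–13:15, 13:55–16:10.
Second set merges to 04:10–04:30, 05:50–06:45, 11:35–16:05.
04:40–06:15 \ B = 04:40–05:50.
07:00–12:10 \ B = 07:00–11:35.
12:45–13:15: entirely removed.
13:55–16:10 \ B = 16:05–16:10.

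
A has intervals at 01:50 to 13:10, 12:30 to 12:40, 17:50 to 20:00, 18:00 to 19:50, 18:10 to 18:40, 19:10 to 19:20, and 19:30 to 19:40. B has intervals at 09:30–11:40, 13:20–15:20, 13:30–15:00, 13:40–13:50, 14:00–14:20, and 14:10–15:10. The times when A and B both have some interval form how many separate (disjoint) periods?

First set merges to 01:50-13:10, 17:50-20:00.
Second set merges to 09:30-11:40, 13:20-15:20.
A ∩ B = 09:30-11:40.
That is 1 disjoint piece.

1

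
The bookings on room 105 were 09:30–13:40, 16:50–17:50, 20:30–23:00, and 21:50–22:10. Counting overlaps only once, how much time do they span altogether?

Merged: 09:30–13:40, 16:50–17:50, 20:30–23:00.
Lengths: 4 h 10 min + 1 h + 2 h 30 min = 7 h 40 min.

7 h 40 min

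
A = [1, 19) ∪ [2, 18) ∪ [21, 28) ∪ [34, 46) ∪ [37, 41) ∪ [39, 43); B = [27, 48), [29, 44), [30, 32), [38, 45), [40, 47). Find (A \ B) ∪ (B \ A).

[1, 19) ∪ [21, 27) ∪ [28, 34) ∪ [46, 48)

Merge the first list: [1, 19), [21, 28), [34, 46).
Merge the second list: [27, 48).
Only in the first: [1, 19), [21, 27).
Only in the second: [28, 34), [46, 48).
Together these are the periods covered by exactly one.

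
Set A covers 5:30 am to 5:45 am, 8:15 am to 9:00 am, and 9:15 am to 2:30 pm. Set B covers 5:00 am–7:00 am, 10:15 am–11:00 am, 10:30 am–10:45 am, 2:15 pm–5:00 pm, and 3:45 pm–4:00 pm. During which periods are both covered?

5:30 am–5:45 am, 10:15 am–11:00 am, 2:15 pm–2:30 pm

B, merged: 5:00 am–7:00 am, 10:15 am–11:00 am, 2:15 pm–5:00 pm.
5:30 am–5:45 am meets the second set on 5:30 am–5:45 am.
8:15 am–9:00 am: no overlap with the second set.
9:15 am–2:30 pm meets the second set on 10:15 am–11:00 am, 2:15 pm–2:30 pm.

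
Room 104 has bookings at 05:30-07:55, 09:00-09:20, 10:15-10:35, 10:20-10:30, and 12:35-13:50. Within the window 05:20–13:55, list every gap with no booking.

Covered (merged): 05:30–07:55, 09:00–09:20, 10:15–10:35, 12:35–13:50.
Gaps within 05:20–13:55: 05:20–05:30, 07:55–09:00, 09:20–10:15, 10:35–12:35, 13:50–13:55.

05:20–05:30, 07:55–09:00, 09:20–10:15, 10:35–12:35, 13:50–13:55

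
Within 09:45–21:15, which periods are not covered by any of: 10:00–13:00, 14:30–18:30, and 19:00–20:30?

09:45-10:00, 13:00-14:30, 18:30-19:00, 20:30-21:15

After merging, the occupied span is 10:00-13:00, 14:30-18:30, 19:00-20:30.
Complement within 09:45-21:15: 09:45-10:00, 13:00-14:30, 18:30-19:00, 20:30-21:15.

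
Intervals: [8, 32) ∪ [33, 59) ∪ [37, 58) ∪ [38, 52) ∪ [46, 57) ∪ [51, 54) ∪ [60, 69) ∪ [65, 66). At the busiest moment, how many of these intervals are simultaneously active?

5

At 51, 5 of the intervals are simultaneously active.
No point has more.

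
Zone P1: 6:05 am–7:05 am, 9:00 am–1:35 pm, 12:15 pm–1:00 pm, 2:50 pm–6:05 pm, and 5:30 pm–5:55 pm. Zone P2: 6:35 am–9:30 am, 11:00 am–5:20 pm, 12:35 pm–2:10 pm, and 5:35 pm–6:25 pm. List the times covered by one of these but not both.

6:05 am–6:35 am, 7:05 am–9:00 am, 9:30 am–11:00 am, 1:35 pm–2:50 pm, 5:20 pm–5:35 pm, 6:05 pm–6:25 pm

A, merged: 6:05 am–7:05 am, 9:00 am–1:35 pm, 2:50 pm–6:05 pm.
B, merged: 6:35 am–9:30 am, 11:00 am–5:20 pm, 5:35 pm–6:25 pm.
A \ B = 6:05 am–6:35 am, 9:30 am–11:00 am, 5:20 pm–5:35 pm.
B \ A = 7:05 am–9:00 am, 1:35 pm–2:50 pm, 6:05 pm–6:25 pm.
Union of the two gives the symmetric difference.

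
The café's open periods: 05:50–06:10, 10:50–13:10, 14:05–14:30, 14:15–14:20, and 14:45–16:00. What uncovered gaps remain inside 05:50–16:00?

06:10–10:50, 13:10–14:05, 14:30–14:45

Covered (merged): 05:50–06:10, 10:50–13:10, 14:05–14:30, 14:45–16:00.
Uncovered inside 05:50–16:00: 06:10–10:50, 13:10–14:05, 14:30–14:45.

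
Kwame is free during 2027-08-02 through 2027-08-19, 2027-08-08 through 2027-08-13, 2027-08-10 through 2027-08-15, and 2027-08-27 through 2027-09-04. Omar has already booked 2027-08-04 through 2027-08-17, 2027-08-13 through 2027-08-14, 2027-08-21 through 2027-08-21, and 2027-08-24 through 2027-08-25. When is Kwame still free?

2027-08-02 through 2027-08-03, 2027-08-18 through 2027-08-19, 2027-08-27 through 2027-09-04

First set merges to 2027-08-02 through 2027-08-19, 2027-08-27 through 2027-09-04.
Second set merges to 2027-08-04 through 2027-08-17, 2027-08-21 through 2027-08-21, 2027-08-24 through 2027-08-25.
2027-08-02 through 2027-08-19 with B removed leaves 2027-08-02 through 2027-08-03, 2027-08-18 through 2027-08-19.
2027-08-27 through 2027-09-04 is untouched.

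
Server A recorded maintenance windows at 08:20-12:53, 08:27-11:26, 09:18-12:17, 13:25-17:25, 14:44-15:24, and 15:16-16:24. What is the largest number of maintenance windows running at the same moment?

Sweep endpoints in order; track running count of active intervals.
Peak of 3 reached at 09:18.

3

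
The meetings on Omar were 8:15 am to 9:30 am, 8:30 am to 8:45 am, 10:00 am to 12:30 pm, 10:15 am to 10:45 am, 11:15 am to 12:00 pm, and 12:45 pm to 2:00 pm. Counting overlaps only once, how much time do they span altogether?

5 h

Merged: 8:15 am–9:30 am, 10:00 am–12:30 pm, 12:45 pm–2:00 pm.
Lengths: 1 h 15 min + 2 h 30 min + 1 h 15 min = 5 h.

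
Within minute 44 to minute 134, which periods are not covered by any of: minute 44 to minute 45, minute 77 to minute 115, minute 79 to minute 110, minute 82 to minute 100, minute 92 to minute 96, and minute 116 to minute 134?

minute 45 to minute 77, minute 115 to minute 116

Covered (merged): minute 44 to minute 45, minute 77 to minute 115, minute 116 to minute 134.
Gaps within minute 44 to minute 134: minute 45 to minute 77, minute 115 to minute 116.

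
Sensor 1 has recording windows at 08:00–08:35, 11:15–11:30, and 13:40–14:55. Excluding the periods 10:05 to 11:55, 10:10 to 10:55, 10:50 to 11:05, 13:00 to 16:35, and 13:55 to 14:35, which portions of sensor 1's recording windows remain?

08:00–08:35

Second set merges to 10:05–11:55, 13:00–16:35.
08:00–08:35: nothing removed.
11:15–11:30: entirely removed.
13:40–14:55: entirely removed.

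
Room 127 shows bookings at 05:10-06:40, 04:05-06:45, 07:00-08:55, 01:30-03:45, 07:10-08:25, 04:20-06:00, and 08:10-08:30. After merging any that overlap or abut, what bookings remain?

01:30–03:45, 04:05–06:45, 07:00–08:55

Sort by start: 01:30–03:45, 04:05–06:45, 04:20–06:00, 05:10–06:40, 07:00–08:55, 07:10–08:25, 08:10–08:30.
04:05–06:45 is disjoint → start new block.
04:20–06:00 overlaps/touches 04:05–06:45 → extend to 04:05–06:45.
05:10–06:40 overlaps/touches 04:05–06:45 → extend to 04:05–06:45.
07:00–08:55 is disjoint → start new block.
07:10–08:25 overlaps/touches 07:00–08:55 → extend to 07:00–08:55.
08:10–08:30 overlaps/touches 07:00–08:55 → extend to 07:00–08:55.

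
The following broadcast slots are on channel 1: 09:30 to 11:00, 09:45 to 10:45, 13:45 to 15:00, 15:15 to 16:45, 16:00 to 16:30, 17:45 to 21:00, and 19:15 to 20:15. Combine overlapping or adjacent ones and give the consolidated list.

09:30–11:00, 13:45–15:00, 15:15–16:45, 17:45–21:00

09:45–10:45 overlaps/touches 09:30–11:00 → extend to 09:30–11:00.
13:45–15:00 is disjoint → start new block.
15:15–16:45 is disjoint → start new block.
16:00–16:30 overlaps/touches 15:15–16:45 → extend to 15:15–16:45.
17:45–21:00 is disjoint → start new block.
19:15–20:15 overlaps/touches 17:45–21:00 → extend to 17:45–21:00.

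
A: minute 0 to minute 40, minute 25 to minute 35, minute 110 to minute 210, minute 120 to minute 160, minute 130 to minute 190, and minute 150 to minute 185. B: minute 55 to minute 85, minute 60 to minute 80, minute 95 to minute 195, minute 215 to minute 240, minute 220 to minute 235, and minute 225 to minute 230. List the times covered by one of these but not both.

minute 0 to minute 40, minute 55 to minute 85, minute 95 to minute 110, minute 195 to minute 210, minute 215 to minute 240

First set merges to minute 0 to minute 40, minute 110 to minute 210.
Second set merges to minute 55 to minute 85, minute 95 to minute 195, minute 215 to minute 240.
A but not B: minute 0 to minute 40, minute 195 to minute 210.
B but not A: minute 55 to minute 85, minute 95 to minute 110, minute 215 to minute 240.
Combining gives A △ B.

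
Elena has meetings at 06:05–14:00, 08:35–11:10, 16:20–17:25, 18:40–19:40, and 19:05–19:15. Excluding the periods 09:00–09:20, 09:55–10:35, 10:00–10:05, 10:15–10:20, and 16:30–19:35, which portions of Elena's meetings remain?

Merge the first list: 06:05–14:00, 16:20–17:25, 18:40–19:40.
Merge the second list: 09:00–09:20, 09:55–10:35, 16:30–19:35.
06:05–14:00 \ B = 06:05–09:00, 09:20–09:55, 10:35–14:00.
16:20–17:25 \ B = 16:20–16:30.
18:40–19:40 \ B = 19:35–19:40.

06:05–09:00, 09:20–09:55, 10:35–14:00, 16:20–16:30, 19:35–19:40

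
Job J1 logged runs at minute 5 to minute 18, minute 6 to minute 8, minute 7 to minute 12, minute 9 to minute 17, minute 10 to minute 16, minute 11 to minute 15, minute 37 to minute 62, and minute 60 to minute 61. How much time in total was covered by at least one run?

38 minutes

Merged: minute 5 to minute 18, minute 37 to minute 62.
Lengths: 13 minutes + 25 minutes = 38 minutes.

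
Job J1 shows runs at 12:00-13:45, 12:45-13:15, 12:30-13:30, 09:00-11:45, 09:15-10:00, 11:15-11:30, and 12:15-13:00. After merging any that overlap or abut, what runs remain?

09:00–11:45, 12:00–13:45

Sort by start: 09:00–11:45, 09:15–10:00, 11:15–11:30, 12:00–13:45, 12:15–13:00, 12:30–13:30, 12:45–13:15.
09:15–10:00 overlaps/touches 09:00–11:45 → extend to 09:00–11:45.
11:15–11:30 overlaps/touches 09:00–11:45 → extend to 09:00–11:45.
12:00–13:45 is disjoint → start new block.
12:15–13:00 overlaps/touches 12:00–13:45 → extend to 12:00–13:45.
12:30–13:30 overlaps/touches 12:00–13:45 → extend to 12:00–13:45.
12:45–13:15 overlaps/touches 12:00–13:45 → extend to 12:00–13:45.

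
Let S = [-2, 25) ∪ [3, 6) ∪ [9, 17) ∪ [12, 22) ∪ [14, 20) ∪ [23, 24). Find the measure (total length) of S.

27

Merged: [-2, 25).
Length: 27.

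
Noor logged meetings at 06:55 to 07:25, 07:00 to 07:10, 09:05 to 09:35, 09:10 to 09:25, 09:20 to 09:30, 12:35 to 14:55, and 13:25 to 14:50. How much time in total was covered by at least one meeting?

3 h 20 min

Merged: 06:55–07:25, 09:05–09:35, 12:35–14:55.
Lengths: 30 min + 30 min + 2 h 20 min = 3 h 20 min.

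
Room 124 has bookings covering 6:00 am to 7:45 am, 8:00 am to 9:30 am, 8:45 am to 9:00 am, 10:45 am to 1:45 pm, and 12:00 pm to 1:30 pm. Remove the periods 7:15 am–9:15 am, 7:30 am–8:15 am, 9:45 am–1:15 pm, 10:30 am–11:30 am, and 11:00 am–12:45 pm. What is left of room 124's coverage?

6:00 am-7:15 am, 9:15 am-9:30 am, 1:15 pm-1:45 pm

First set merges to 6:00 am-7:45 am, 8:00 am-9:30 am, 10:45 am-1:45 pm.
Second set merges to 7:15 am-9:15 am, 9:45 am-1:15 pm.
6:00 am-7:45 am \ B = 6:00 am-7:15 am.
8:00 am-9:30 am \ B = 9:15 am-9:30 am.
10:45 am-1:45 pm \ B = 1:15 pm-1:45 pm.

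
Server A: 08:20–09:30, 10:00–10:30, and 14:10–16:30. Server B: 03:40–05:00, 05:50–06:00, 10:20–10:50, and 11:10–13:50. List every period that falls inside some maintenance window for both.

08:20–09:30: no overlap with the second set.
10:00–10:30 meets the second set on 10:20–10:30.
14:10–16:30: no overlap with the second set.

10:20–10:30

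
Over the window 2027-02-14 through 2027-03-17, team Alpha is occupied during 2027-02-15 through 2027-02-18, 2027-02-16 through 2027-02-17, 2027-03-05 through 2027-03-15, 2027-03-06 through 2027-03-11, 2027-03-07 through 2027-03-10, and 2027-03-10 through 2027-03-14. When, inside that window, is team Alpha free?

2027-02-14 through 2027-02-14, 2027-02-19 through 2027-03-04, 2027-03-16 through 2027-03-17

The merged coverage is 2027-02-15 through 2027-02-18, 2027-03-05 through 2027-03-15.
Uncovered inside 2027-02-14 through 2027-03-17: 2027-02-14 through 2027-02-14, 2027-02-19 through 2027-03-04, 2027-03-16 through 2027-03-17.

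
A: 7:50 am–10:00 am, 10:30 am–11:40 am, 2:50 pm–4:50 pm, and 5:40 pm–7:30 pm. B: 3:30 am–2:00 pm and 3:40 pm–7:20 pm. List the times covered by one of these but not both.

3:30 am–7:50 am, 10:00 am–10:30 am, 11:40 am–2:00 pm, 2:50 pm–3:40 pm, 4:50 pm–5:40 pm, 7:20 pm–7:30 pm

A but not B: 2:50 pm–3:40 pm, 7:20 pm–7:30 pm.
B but not A: 3:30 am–7:50 am, 10:00 am–10:30 am, 11:40 am–2:00 pm, 4:50 pm–5:40 pm.
Combining gives A △ B.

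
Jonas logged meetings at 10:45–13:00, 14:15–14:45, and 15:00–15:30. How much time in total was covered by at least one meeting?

3 h 15 min

Merged: 10:45–13:00, 14:15–14:45, 15:00–15:30.
Lengths: 2 h 15 min + 30 min + 30 min = 3 h 15 min.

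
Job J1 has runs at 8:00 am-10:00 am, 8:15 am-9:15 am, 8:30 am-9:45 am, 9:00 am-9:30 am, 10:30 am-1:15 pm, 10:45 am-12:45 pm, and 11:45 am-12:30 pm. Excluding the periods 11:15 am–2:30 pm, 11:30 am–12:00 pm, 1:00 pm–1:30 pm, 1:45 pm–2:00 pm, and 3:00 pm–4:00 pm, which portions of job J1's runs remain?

8:00 am-10:00 am, 10:30 am-11:15 am

First set merges to 8:00 am-10:00 am, 10:30 am-1:15 pm.
Second set merges to 11:15 am-2:30 pm, 3:00 pm-4:00 pm.
8:00 am-10:00 am is untouched.
10:30 am-1:15 pm with B removed leaves 10:30 am-11:15 am.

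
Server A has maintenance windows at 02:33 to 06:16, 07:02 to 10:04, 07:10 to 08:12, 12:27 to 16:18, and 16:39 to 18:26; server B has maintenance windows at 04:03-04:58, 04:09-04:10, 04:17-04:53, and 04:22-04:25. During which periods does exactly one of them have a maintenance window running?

02:33–04:03, 04:58–06:16, 07:02–10:04, 12:27–16:18, 16:39–18:26

First set merges to 02:33–06:16, 07:02–10:04, 12:27–16:18, 16:39–18:26.
Second set merges to 04:03–04:58.
A but not B: 02:33–04:03, 04:58–06:16, 07:02–10:04, 12:27–16:18, 16:39–18:26.
B but not A: none.
Combining gives A △ B.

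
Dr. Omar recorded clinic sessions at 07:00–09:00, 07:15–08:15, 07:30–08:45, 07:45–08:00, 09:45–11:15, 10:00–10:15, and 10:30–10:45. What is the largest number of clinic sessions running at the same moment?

At 07:45, 4 of the intervals are simultaneously active.
No point has more.

4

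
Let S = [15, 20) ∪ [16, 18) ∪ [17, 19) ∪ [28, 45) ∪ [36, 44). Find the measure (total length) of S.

22

Merged: [15, 20), [28, 45).
Lengths: 5 + 17 = 22.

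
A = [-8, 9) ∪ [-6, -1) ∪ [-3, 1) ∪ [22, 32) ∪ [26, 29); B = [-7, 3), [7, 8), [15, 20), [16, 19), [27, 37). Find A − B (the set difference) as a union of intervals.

Merge the first list: [-8, 9), [22, 32).
Merge the second list: [-7, 3), [7, 8), [15, 20), [27, 37).
[-8, 9) \ B = [-8, -7), [3, 7), [8, 9).
[22, 32) \ B = [22, 27).

[-8, -7) ∪ [3, 7) ∪ [8, 9) ∪ [22, 27)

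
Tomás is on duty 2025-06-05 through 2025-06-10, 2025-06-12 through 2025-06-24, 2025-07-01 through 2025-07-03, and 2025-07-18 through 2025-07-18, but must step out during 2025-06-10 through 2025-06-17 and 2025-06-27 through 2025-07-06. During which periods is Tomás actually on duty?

2025-06-05 through 2025-06-10 with B removed leaves 2025-06-05 through 2025-06-09.
2025-06-12 through 2025-06-24 with B removed leaves 2025-06-18 through 2025-06-24.
2025-07-01 through 2025-07-03 lies entirely inside B → drops out.
2025-07-18 through 2025-07-18 is untouched.

2025-06-05 through 2025-06-09, 2025-06-18 through 2025-06-24, 2025-07-18 through 2025-07-18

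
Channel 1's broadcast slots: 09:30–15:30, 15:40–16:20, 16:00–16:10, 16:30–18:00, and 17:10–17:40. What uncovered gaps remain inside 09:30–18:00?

15:30–15:40, 16:20–16:30

The merged coverage is 09:30–15:30, 15:40–16:20, 16:30–18:00.
Gaps within 09:30–18:00: 15:30–15:40, 16:20–16:30.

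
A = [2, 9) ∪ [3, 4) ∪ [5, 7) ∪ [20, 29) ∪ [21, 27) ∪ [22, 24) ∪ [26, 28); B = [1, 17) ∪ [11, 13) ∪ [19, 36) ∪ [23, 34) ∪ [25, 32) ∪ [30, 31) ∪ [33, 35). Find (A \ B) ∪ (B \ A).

A, merged: [2, 9), [20, 29).
B, merged: [1, 17), [19, 36).
A \ B = none.
B \ A = [1, 2), [9, 17), [19, 20), [29, 36).
Union of the two gives the symmetric difference.

[1, 2) ∪ [9, 17) ∪ [19, 20) ∪ [29, 36)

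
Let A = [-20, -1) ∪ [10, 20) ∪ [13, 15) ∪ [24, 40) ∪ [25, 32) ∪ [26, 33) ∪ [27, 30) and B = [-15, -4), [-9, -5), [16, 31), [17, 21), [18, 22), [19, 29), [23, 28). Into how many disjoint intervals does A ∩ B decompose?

A, merged: [-20, -1), [10, 20), [24, 40).
B, merged: [-15, -4), [16, 31).
A ∩ B = [-15, -4), [16, 20), [24, 31).
That is 3 disjoint pieces.

3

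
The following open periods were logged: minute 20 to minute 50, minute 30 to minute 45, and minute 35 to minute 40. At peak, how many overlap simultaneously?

3

Walk the sorted start/end points keeping a running depth.
The depth first hits 3 at minute 35.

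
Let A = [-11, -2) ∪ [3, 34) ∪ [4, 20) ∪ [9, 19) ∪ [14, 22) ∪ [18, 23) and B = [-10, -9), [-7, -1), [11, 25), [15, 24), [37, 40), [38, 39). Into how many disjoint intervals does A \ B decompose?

4

Merge the first list: [-11, -2), [3, 34).
Merge the second list: [-10, -9), [-7, -1), [11, 25), [37, 40).
A \ B = [-11, -10), [-9, -7), [3, 11), [25, 34).
That is 4 disjoint pieces.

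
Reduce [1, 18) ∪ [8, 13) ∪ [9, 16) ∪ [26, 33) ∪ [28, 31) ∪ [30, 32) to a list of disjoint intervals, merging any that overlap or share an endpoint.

[8, 13) overlaps/touches [1, 18) → extend to [1, 18).
[9, 16) overlaps/touches [1, 18) → extend to [1, 18).
[26, 33) is disjoint → start new block.
[28, 31) overlaps/touches [26, 33) → extend to [26, 33).
[30, 32) overlaps/touches [26, 33) → extend to [26, 33).

[1, 18) ∪ [26, 33)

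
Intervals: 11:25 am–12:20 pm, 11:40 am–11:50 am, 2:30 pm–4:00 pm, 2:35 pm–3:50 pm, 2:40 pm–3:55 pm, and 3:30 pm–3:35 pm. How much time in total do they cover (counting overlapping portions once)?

2 h 25 min

Merged: 11:25 am–12:20 pm, 2:30 pm–4:00 pm.
Lengths: 55 min + 1 h 30 min = 2 h 25 min.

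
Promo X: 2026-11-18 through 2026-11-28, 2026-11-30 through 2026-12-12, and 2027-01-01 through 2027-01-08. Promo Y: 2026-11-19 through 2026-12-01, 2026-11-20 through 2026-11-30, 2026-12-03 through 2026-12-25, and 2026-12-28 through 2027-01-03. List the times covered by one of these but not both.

2026-11-18 through 2026-11-18, 2026-11-29 through 2026-11-29, 2026-12-02 through 2026-12-02, 2026-12-13 through 2026-12-25, 2026-12-28 through 2026-12-31, 2027-01-04 through 2027-01-08

B, merged: 2026-11-19 through 2026-12-01, 2026-12-03 through 2026-12-25, 2026-12-28 through 2027-01-03.
A but not B: 2026-11-18 through 2026-11-18, 2026-12-02 through 2026-12-02, 2027-01-04 through 2027-01-08.
B but not A: 2026-11-29 through 2026-11-29, 2026-12-13 through 2026-12-25, 2026-12-28 through 2026-12-31.
Combining gives A △ B.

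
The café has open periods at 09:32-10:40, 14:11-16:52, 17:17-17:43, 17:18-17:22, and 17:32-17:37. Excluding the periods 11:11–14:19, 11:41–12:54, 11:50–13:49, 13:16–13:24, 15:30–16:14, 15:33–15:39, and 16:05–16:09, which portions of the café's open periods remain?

A, merged: 09:32–10:40, 14:11–16:52, 17:17–17:43.
B, merged: 11:11–14:19, 15:30–16:14.
09:32–10:40: no B overlap → unchanged.
14:11–16:52 minus B → 14:19–15:30, 16:14–16:52.
17:17–17:43: no B overlap → unchanged.

09:32–10:40, 14:19–15:30, 16:14–16:52, 17:17–17:43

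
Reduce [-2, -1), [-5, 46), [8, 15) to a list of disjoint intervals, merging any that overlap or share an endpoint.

[-5, 46)

Sort by start: [-5, 46), [-2, -1), [8, 15).
[-2, -1) overlaps/touches [-5, 46) → extend to [-5, 46).
[8, 15) overlaps/touches [-5, 46) → extend to [-5, 46).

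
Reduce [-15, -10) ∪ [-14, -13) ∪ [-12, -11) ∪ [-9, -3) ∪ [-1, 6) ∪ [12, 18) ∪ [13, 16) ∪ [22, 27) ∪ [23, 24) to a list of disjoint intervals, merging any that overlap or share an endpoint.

[-15, -10) ∪ [-9, -3) ∪ [-1, 6) ∪ [12, 18) ∪ [22, 27)

[-14, -13) overlaps/touches [-15, -10) → extend to [-15, -10).
[-12, -11) overlaps/touches [-15, -10) → extend to [-15, -10).
[-9, -3) is disjoint → start new block.
[-1, 6) is disjoint → start new block.
[12, 18) is disjoint → start new block.
[13, 16) overlaps/touches [12, 18) → extend to [12, 18).
[22, 27) is disjoint → start new block.
[23, 24) overlaps/touches [22, 27) → extend to [22, 27).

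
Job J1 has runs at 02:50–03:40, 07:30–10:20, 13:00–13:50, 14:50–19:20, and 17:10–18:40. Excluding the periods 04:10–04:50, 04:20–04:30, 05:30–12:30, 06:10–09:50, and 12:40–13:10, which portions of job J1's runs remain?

Merge the first list: 02:50–03:40, 07:30–10:20, 13:00–13:50, 14:50–19:20.
Merge the second list: 04:10–04:50, 05:30–12:30, 12:40–13:10.
02:50–03:40: no B overlap → unchanged.
07:30–10:20: fully covered by B → removed.
13:00–13:50 minus B → 13:10–13:50.
14:50–19:20: no B overlap → unchanged.

02:50–03:40, 13:10–13:50, 14:50–19:20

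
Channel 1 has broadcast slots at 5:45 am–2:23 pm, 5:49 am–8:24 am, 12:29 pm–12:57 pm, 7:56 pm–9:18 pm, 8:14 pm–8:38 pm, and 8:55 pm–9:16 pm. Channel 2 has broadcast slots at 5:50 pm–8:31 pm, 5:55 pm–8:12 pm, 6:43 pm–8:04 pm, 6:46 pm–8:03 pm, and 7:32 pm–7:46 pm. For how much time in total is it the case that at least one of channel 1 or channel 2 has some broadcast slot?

A, merged: 5:45 am-2:23 pm, 7:56 pm-9:18 pm.
B, merged: 5:50 pm-8:31 pm.
A ∪ B = 5:45 am-2:23 pm, 5:50 pm-9:18 pm.
Total: 8 h 38 min + 3 h 28 min = 12 h 6 min.

12 h 6 min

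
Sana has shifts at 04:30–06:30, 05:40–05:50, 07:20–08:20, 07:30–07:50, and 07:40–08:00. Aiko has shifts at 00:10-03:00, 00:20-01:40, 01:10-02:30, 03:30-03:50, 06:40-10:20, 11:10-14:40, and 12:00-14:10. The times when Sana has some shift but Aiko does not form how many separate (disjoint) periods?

1

A, merged: 04:30-06:30, 07:20-08:20.
B, merged: 00:10-03:00, 03:30-03:50, 06:40-10:20, 11:10-14:40.
A \ B = 04:30-06:30.
That is 1 disjoint piece.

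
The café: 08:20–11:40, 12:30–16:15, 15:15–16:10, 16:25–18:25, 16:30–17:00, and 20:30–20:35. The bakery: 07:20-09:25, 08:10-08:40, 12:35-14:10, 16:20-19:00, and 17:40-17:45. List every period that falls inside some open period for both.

First set merges to 08:20–11:40, 12:30–16:15, 16:25–18:25, 20:30–20:35.
Second set merges to 07:20–09:25, 12:35–14:10, 16:20–19:00.
08:20–11:40 overlaps B on 08:20–09:25.
12:30–16:15 overlaps B on 12:35–14:10.
16:25–18:25 overlaps B on 16:25–18:25.
20:30–20:35 falls entirely outside B.

08:20–09:25, 12:35–14:10, 16:25–18:25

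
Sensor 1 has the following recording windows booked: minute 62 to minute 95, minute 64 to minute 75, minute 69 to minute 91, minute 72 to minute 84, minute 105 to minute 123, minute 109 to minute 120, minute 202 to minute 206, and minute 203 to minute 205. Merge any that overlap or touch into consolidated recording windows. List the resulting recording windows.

minute 64 to minute 75 overlaps/touches minute 62 to minute 95 → extend to minute 62 to minute 95.
minute 69 to minute 91 overlaps/touches minute 62 to minute 95 → extend to minute 62 to minute 95.
minute 72 to minute 84 overlaps/touches minute 62 to minute 95 → extend to minute 62 to minute 95.
minute 105 to minute 123 is disjoint → start new block.
minute 109 to minute 120 overlaps/touches minute 105 to minute 123 → extend to minute 105 to minute 123.
minute 202 to minute 206 is disjoint → start new block.
minute 203 to minute 205 overlaps/touches minute 202 to minute 206 → extend to minute 202 to minute 206.

minute 62 to minute 95, minute 105 to minute 123, minute 202 to minute 206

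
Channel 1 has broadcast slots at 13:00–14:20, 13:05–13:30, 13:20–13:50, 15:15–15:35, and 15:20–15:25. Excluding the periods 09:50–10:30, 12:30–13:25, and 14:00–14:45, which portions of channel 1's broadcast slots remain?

13:25–14:00, 15:15–15:35

A, merged: 13:00–14:20, 15:15–15:35.
13:00–14:20 \ B = 13:25–14:00.
15:15–15:35: nothing removed.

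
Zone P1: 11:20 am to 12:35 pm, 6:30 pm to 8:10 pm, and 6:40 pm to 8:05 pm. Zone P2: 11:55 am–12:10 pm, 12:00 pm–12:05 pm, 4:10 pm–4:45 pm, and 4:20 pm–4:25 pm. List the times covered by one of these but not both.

11:20 am–11:55 am, 12:10 pm–12:35 pm, 4:10 pm–4:45 pm, 6:30 pm–8:10 pm

Merge the first list: 11:20 am–12:35 pm, 6:30 pm–8:10 pm.
Merge the second list: 11:55 am–12:10 pm, 4:10 pm–4:45 pm.
A \ B = 11:20 am–11:55 am, 12:10 pm–12:35 pm, 6:30 pm–8:10 pm.
B \ A = 4:10 pm–4:45 pm.
Union of the two gives the symmetric difference.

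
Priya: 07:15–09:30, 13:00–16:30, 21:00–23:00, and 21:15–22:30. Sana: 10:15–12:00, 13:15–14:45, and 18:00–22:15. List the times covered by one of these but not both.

07:15–09:30, 10:15–12:00, 13:00–13:15, 14:45–16:30, 18:00–21:00, 22:15–23:00

Merge the first list: 07:15–09:30, 13:00–16:30, 21:00–23:00.
A but not B: 07:15–09:30, 13:00–13:15, 14:45–16:30, 22:15–23:00.
B but not A: 10:15–12:00, 18:00–21:00.
Combining gives A △ B.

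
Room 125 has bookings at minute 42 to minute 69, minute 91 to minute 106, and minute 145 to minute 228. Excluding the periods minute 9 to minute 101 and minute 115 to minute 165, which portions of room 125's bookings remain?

minute 101 to minute 106, minute 165 to minute 228

minute 42 to minute 69: fully covered by B → removed.
minute 91 to minute 106 minus B → minute 101 to minute 106.
minute 145 to minute 228 minus B → minute 165 to minute 228.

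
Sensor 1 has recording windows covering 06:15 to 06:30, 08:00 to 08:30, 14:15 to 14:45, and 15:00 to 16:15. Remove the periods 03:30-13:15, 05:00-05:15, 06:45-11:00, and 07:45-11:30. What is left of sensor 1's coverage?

14:15–14:45, 15:00–16:15

Second set merges to 03:30–13:15.
06:15–06:30: fully covered by B → removed.
08:00–08:30: fully covered by B → removed.
14:15–14:45: no B overlap → unchanged.
15:00–16:15: no B overlap → unchanged.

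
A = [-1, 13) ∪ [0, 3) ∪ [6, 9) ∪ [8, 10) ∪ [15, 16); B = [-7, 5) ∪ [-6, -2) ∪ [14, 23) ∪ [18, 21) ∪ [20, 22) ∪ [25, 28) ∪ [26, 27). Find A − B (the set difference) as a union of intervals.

Merge the first list: [-1, 13), [15, 16).
Merge the second list: [-7, 5), [14, 23), [25, 28).
[-1, 13) with B removed leaves [5, 13).
[15, 16) lies entirely inside B → drops out.

[5, 13)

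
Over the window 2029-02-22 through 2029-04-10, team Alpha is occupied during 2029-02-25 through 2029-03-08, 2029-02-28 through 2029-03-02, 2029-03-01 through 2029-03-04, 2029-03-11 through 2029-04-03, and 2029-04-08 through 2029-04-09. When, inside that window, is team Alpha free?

After merging, the occupied span is 2029-02-25 through 2029-03-08, 2029-03-11 through 2029-04-03, 2029-04-08 through 2029-04-09.
Gaps within 2029-02-22 through 2029-04-10: 2029-02-22 through 2029-02-24, 2029-03-09 through 2029-03-10, 2029-04-04 through 2029-04-07, 2029-04-10 through 2029-04-10.

2029-02-22 through 2029-02-24, 2029-03-09 through 2029-03-10, 2029-04-04 through 2029-04-07, 2029-04-10 through 2029-04-10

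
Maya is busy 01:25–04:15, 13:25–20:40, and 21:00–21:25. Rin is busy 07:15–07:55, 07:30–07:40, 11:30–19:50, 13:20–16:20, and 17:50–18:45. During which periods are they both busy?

B, merged: 07:15-07:55, 11:30-19:50.
01:25-04:15 falls entirely outside B.
13:25-20:40 overlaps B on 13:25-19:50.
21:00-21:25 falls entirely outside B.

13:25-19:50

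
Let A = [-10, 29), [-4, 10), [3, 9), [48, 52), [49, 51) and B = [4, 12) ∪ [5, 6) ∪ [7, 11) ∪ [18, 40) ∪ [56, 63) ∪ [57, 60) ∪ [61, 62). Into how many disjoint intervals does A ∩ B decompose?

Merge the first list: [-10, 29), [48, 52).
Merge the second list: [4, 12), [18, 40), [56, 63).
A ∩ B = [4, 12), [18, 29).
That is 2 disjoint pieces.

2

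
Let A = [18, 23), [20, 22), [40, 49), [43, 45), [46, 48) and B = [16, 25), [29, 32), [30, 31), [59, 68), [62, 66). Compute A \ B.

A, merged: [18, 23), [40, 49).
B, merged: [16, 25), [29, 32), [59, 68).
[18, 23): fully covered by B → removed.
[40, 49): no B overlap → unchanged.

[40, 49)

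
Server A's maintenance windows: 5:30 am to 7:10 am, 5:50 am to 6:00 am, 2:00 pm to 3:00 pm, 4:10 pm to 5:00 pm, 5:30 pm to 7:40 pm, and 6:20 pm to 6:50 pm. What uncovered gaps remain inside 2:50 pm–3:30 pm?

3:00 pm–3:30 pm

The merged coverage is 5:30 am–7:10 am, 2:00 pm–3:00 pm, 4:10 pm–5:00 pm, 5:30 pm–7:40 pm.
Uncovered inside 2:50 pm–3:30 pm: 3:00 pm–3:30 pm.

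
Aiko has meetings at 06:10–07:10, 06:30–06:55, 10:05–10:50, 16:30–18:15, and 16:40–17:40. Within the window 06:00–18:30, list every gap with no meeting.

Covered (merged): 06:10–07:10, 10:05–10:50, 16:30–18:15.
Uncovered inside 06:00–18:30: 06:00–06:10, 07:10–10:05, 10:50–16:30, 18:15–18:30.

06:00–06:10, 07:10–10:05, 10:50–16:30, 18:15–18:30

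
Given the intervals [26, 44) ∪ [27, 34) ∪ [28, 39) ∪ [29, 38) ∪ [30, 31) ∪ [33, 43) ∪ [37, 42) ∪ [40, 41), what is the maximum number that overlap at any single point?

5

At 30, 5 of the intervals are simultaneously active.
No point has more.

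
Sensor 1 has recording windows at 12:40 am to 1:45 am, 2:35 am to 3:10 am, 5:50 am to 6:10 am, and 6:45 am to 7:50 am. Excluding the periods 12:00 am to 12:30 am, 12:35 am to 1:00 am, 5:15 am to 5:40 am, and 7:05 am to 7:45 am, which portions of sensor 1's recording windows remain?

12:40 am-1:45 am \ B = 1:00 am-1:45 am.
2:35 am-3:10 am: nothing removed.
5:50 am-6:10 am: nothing removed.
6:45 am-7:50 am \ B = 6:45 am-7:05 am, 7:45 am-7:50 am.

1:00 am-1:45 am, 2:35 am-3:10 am, 5:50 am-6:10 am, 6:45 am-7:05 am, 7:45 am-7:50 am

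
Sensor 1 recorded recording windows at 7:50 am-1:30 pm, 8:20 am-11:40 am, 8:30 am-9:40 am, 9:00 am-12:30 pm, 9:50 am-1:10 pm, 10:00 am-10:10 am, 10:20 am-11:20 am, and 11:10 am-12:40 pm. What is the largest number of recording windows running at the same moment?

6

Sweep endpoints in order; track running count of active intervals.
Peak of 6 reached at 11:10 am.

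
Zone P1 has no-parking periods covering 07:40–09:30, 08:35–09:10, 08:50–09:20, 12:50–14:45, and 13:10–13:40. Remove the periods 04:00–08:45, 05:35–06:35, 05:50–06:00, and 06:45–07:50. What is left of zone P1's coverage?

08:45-09:30, 12:50-14:45

First set merges to 07:40-09:30, 12:50-14:45.
Second set merges to 04:00-08:45.
07:40-09:30 minus B → 08:45-09:30.
12:50-14:45: no B overlap → unchanged.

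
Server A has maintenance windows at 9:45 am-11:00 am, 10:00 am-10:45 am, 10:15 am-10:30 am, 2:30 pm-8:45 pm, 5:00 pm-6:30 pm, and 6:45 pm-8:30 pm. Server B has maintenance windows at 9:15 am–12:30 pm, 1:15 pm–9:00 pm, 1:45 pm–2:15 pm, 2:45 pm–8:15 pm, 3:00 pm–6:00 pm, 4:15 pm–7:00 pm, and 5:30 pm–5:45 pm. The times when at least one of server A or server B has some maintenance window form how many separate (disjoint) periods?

2

Merge the first list: 9:45 am–11:00 am, 2:30 pm–8:45 pm.
Merge the second list: 9:15 am–12:30 pm, 1:15 pm–9:00 pm.
A ∪ B = 9:15 am–12:30 pm, 1:15 pm–9:00 pm.
That is 2 disjoint pieces.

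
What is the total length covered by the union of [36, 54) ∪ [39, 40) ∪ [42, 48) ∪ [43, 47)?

18

Merged: [36, 54).
Length: 18.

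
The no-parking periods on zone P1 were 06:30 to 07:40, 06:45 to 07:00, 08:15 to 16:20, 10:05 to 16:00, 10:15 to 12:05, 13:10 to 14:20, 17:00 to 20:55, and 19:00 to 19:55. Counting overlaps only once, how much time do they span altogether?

Merged: 06:30–07:40, 08:15–16:20, 17:00–20:55.
Lengths: 1 h 10 min + 8 h 5 min + 3 h 55 min = 13 h 10 min.

13 h 10 min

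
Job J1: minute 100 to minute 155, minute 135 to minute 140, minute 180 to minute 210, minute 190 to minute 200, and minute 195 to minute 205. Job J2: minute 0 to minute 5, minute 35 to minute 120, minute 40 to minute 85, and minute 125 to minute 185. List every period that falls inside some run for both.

First set merges to minute 100 to minute 155, minute 180 to minute 210.
Second set merges to minute 0 to minute 5, minute 35 to minute 120, minute 125 to minute 185.
minute 100 to minute 155 meets the second set on minute 100 to minute 120, minute 125 to minute 155.
minute 180 to minute 210 meets the second set on minute 180 to minute 185.

minute 100 to minute 120, minute 125 to minute 155, minute 180 to minute 185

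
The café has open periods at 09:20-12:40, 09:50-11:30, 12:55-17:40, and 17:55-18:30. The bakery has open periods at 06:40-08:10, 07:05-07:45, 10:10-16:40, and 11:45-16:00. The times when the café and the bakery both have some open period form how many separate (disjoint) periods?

Merge the first list: 09:20–12:40, 12:55–17:40, 17:55–18:30.
Merge the second list: 06:40–08:10, 10:10–16:40.
A ∩ B = 10:10–12:40, 12:55–16:40.
That is 2 disjoint pieces.

2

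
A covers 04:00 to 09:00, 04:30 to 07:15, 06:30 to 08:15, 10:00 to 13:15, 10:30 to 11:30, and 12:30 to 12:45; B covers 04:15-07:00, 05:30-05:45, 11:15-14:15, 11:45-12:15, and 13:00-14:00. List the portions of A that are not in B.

04:00-04:15, 07:00-09:00, 10:00-11:15

First set merges to 04:00-09:00, 10:00-13:15.
Second set merges to 04:15-07:00, 11:15-14:15.
04:00-09:00 with B removed leaves 04:00-04:15, 07:00-09:00.
10:00-13:15 with B removed leaves 10:00-11:15.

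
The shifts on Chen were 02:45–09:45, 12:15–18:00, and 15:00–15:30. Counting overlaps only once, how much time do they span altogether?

Merged: 02:45-09:45, 12:15-18:00.
Lengths: 7 h + 5 h 45 min = 12 h 45 min.

12 h 45 min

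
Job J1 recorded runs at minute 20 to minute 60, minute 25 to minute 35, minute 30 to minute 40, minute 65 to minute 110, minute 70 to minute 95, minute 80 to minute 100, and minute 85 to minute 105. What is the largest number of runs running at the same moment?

4

At minute 85, 4 of the intervals are simultaneously active.
No point has more.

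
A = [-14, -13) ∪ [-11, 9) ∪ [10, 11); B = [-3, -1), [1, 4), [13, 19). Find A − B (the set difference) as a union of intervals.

[-14, -13) is untouched.
[-11, 9) with B removed leaves [-11, -3), [-1, 1), [4, 9).
[10, 11) is untouched.

[-14, -13) ∪ [-11, -3) ∪ [-1, 1) ∪ [4, 9) ∪ [10, 11)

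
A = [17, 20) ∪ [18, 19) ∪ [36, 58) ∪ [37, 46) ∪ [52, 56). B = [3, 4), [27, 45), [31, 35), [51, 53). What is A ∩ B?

[36, 45) ∪ [51, 53)

First set merges to [17, 20), [36, 58).
Second set merges to [3, 4), [27, 45), [51, 53).
[17, 20) meets no B interval.
[36, 58) ∩ B → [36, 45), [51, 53).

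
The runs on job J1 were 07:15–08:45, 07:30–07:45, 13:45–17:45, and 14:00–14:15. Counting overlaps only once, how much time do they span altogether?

Merged: 07:15-08:45, 13:45-17:45.
Lengths: 1 h 30 min + 4 h = 5 h 30 min.

5 h 30 min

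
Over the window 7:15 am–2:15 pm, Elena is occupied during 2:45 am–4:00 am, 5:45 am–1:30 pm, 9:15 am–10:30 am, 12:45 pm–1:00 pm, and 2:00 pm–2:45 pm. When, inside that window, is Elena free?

After merging, the occupied span is 2:45 am-4:00 am, 5:45 am-1:30 pm, 2:00 pm-2:45 pm.
Uncovered inside 7:15 am-2:15 pm: 1:30 pm-2:00 pm.

1:30 pm-2:00 pm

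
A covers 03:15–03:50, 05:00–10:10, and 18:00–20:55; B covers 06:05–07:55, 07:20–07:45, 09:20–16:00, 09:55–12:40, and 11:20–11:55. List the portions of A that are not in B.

03:15–03:50, 05:00–06:05, 07:55–09:20, 18:00–20:55

B, merged: 06:05–07:55, 09:20–16:00.
03:15–03:50: nothing removed.
05:00–10:10 \ B = 05:00–06:05, 07:55–09:20.
18:00–20:55: nothing removed.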